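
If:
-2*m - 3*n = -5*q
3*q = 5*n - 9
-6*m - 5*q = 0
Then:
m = -135/146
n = 180/73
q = 81/73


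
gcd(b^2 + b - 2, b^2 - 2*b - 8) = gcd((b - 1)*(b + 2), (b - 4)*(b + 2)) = b + 2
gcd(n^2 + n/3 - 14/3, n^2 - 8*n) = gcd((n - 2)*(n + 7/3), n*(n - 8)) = 1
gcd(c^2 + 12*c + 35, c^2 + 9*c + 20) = c + 5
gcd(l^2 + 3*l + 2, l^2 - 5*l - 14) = l + 2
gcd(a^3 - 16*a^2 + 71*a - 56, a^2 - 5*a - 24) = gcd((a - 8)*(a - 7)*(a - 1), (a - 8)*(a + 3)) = a - 8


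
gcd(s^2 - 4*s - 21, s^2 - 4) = 1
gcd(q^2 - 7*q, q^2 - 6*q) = q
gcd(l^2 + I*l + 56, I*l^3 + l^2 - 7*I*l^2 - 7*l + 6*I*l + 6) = 1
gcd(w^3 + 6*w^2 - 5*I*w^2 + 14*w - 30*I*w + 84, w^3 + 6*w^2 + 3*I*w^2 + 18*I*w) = w + 6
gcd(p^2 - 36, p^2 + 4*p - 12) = p + 6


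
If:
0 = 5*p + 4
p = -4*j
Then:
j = 1/5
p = -4/5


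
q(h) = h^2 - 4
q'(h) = 2*h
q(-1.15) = -2.68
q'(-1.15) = -2.30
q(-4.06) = 12.48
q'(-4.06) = -8.12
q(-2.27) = 1.15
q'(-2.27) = -4.54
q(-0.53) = -3.72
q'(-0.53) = -1.06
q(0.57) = -3.68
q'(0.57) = 1.14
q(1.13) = -2.72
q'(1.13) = 2.26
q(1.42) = -1.98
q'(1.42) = 2.84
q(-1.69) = -1.14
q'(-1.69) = -3.38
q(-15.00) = 221.00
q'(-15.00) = -30.00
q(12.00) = 140.00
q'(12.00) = 24.00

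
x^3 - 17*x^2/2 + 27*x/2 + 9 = (x - 6)*(x - 3)*(x + 1/2)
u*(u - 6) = u^2 - 6*u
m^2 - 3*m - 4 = (m - 4)*(m + 1)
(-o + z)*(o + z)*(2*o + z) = -2*o^3 - o^2*z + 2*o*z^2 + z^3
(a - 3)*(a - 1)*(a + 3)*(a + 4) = a^4 + 3*a^3 - 13*a^2 - 27*a + 36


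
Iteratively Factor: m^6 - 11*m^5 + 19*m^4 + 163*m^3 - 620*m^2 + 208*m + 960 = (m - 3)*(m^5 - 8*m^4 - 5*m^3 + 148*m^2 - 176*m - 320) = (m - 4)*(m - 3)*(m^4 - 4*m^3 - 21*m^2 + 64*m + 80) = (m - 4)*(m - 3)*(m + 1)*(m^3 - 5*m^2 - 16*m + 80) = (m - 4)^2*(m - 3)*(m + 1)*(m^2 - m - 20) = (m - 4)^2*(m - 3)*(m + 1)*(m + 4)*(m - 5)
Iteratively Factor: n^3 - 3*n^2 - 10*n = (n + 2)*(n^2 - 5*n) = (n - 5)*(n + 2)*(n)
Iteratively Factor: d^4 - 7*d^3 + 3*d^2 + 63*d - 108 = (d - 4)*(d^3 - 3*d^2 - 9*d + 27) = (d - 4)*(d + 3)*(d^2 - 6*d + 9) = (d - 4)*(d - 3)*(d + 3)*(d - 3)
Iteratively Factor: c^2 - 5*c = (c)*(c - 5)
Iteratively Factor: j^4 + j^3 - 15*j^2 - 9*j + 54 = (j - 3)*(j^3 + 4*j^2 - 3*j - 18) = (j - 3)*(j - 2)*(j^2 + 6*j + 9) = (j - 3)*(j - 2)*(j + 3)*(j + 3)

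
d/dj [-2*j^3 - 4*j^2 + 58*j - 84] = -6*j^2 - 8*j + 58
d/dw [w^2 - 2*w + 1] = 2*w - 2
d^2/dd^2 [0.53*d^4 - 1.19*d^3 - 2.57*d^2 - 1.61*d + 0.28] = 6.36*d^2 - 7.14*d - 5.14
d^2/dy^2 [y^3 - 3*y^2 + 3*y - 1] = 6*y - 6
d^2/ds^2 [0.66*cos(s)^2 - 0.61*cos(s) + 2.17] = 0.61*cos(s) - 1.32*cos(2*s)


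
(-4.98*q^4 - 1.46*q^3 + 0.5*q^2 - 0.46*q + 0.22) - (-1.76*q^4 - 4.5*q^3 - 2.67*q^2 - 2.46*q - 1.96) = -3.22*q^4 + 3.04*q^3 + 3.17*q^2 + 2.0*q + 2.18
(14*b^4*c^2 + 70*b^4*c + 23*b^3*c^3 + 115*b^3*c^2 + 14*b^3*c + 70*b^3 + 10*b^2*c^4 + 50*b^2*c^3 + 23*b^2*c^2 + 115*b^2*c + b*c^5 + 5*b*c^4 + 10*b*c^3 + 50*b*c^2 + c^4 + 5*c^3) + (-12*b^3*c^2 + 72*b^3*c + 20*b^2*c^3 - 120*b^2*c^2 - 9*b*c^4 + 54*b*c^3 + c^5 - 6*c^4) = 14*b^4*c^2 + 70*b^4*c + 23*b^3*c^3 + 103*b^3*c^2 + 86*b^3*c + 70*b^3 + 10*b^2*c^4 + 70*b^2*c^3 - 97*b^2*c^2 + 115*b^2*c + b*c^5 - 4*b*c^4 + 64*b*c^3 + 50*b*c^2 + c^5 - 5*c^4 + 5*c^3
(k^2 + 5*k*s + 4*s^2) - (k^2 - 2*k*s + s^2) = 7*k*s + 3*s^2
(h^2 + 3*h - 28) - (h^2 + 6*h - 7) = -3*h - 21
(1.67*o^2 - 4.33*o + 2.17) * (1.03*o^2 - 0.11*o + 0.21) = 1.7201*o^4 - 4.6436*o^3 + 3.0621*o^2 - 1.148*o + 0.4557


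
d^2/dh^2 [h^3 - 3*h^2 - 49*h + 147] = 6*h - 6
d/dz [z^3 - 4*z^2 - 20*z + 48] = 3*z^2 - 8*z - 20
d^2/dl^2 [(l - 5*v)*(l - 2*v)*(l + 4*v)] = 6*l - 6*v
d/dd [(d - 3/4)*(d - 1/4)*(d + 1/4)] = 3*d^2 - 3*d/2 - 1/16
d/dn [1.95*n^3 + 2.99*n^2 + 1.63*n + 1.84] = 5.85*n^2 + 5.98*n + 1.63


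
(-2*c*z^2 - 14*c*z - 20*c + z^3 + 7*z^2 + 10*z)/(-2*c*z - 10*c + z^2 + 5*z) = z + 2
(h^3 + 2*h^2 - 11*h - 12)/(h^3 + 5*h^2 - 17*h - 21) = (h + 4)/(h + 7)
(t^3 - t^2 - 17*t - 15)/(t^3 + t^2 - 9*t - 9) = (t - 5)/(t - 3)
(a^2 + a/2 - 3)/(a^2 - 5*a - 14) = (a - 3/2)/(a - 7)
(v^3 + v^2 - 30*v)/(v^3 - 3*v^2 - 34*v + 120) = v/(v - 4)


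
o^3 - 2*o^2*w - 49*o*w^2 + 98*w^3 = (o - 7*w)*(o - 2*w)*(o + 7*w)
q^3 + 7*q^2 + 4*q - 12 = (q - 1)*(q + 2)*(q + 6)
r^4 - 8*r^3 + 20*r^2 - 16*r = r*(r - 4)*(r - 2)^2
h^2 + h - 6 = (h - 2)*(h + 3)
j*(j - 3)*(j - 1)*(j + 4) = j^4 - 13*j^2 + 12*j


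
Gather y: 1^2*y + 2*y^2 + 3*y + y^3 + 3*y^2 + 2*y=y^3 + 5*y^2 + 6*y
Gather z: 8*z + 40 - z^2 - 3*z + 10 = -z^2 + 5*z + 50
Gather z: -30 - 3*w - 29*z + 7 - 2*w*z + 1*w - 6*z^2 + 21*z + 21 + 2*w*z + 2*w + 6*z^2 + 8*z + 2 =0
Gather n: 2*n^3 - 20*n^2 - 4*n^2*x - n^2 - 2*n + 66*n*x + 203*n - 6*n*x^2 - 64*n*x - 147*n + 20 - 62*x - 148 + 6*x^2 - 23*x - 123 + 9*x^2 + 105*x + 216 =2*n^3 + n^2*(-4*x - 21) + n*(-6*x^2 + 2*x + 54) + 15*x^2 + 20*x - 35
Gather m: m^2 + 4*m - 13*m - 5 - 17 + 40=m^2 - 9*m + 18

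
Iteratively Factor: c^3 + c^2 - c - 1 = (c - 1)*(c^2 + 2*c + 1) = (c - 1)*(c + 1)*(c + 1)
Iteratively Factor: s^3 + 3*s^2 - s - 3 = (s + 1)*(s^2 + 2*s - 3) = (s + 1)*(s + 3)*(s - 1)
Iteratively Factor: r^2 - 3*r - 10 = (r + 2)*(r - 5)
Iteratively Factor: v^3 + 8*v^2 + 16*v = (v + 4)*(v^2 + 4*v) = v*(v + 4)*(v + 4)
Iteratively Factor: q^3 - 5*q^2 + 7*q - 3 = (q - 1)*(q^2 - 4*q + 3) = (q - 1)^2*(q - 3)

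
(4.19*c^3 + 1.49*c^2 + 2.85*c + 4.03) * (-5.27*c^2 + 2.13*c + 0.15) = -22.0813*c^5 + 1.0724*c^4 - 11.2173*c^3 - 14.9441*c^2 + 9.0114*c + 0.6045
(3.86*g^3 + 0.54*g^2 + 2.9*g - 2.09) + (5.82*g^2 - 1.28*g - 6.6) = 3.86*g^3 + 6.36*g^2 + 1.62*g - 8.69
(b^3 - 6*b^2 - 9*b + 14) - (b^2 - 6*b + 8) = b^3 - 7*b^2 - 3*b + 6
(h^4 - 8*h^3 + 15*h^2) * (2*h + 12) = 2*h^5 - 4*h^4 - 66*h^3 + 180*h^2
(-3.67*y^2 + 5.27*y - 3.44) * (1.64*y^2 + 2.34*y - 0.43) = -6.0188*y^4 + 0.0549999999999997*y^3 + 8.2683*y^2 - 10.3157*y + 1.4792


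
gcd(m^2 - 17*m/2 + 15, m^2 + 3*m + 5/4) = 1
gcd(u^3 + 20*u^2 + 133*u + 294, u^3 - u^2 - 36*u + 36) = u + 6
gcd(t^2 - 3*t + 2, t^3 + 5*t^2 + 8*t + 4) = 1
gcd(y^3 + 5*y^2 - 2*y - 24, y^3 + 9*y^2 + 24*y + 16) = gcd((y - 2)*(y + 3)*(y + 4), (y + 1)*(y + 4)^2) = y + 4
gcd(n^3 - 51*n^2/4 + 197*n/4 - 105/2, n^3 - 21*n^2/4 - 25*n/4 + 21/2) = n - 6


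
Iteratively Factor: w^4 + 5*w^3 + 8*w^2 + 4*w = (w)*(w^3 + 5*w^2 + 8*w + 4) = w*(w + 2)*(w^2 + 3*w + 2) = w*(w + 1)*(w + 2)*(w + 2)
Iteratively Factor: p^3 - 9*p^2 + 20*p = (p - 4)*(p^2 - 5*p) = p*(p - 4)*(p - 5)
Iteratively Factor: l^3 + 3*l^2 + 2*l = (l + 1)*(l^2 + 2*l) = l*(l + 1)*(l + 2)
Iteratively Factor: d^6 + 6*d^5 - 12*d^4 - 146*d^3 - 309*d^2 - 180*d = (d + 3)*(d^5 + 3*d^4 - 21*d^3 - 83*d^2 - 60*d) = (d + 3)*(d + 4)*(d^4 - d^3 - 17*d^2 - 15*d) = (d + 1)*(d + 3)*(d + 4)*(d^3 - 2*d^2 - 15*d) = (d + 1)*(d + 3)^2*(d + 4)*(d^2 - 5*d) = (d - 5)*(d + 1)*(d + 3)^2*(d + 4)*(d)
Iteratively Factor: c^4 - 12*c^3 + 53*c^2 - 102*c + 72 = (c - 3)*(c^3 - 9*c^2 + 26*c - 24) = (c - 3)^2*(c^2 - 6*c + 8) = (c - 3)^2*(c - 2)*(c - 4)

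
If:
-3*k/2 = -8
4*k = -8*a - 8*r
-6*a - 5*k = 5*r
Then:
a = -40/3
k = 16/3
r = 32/3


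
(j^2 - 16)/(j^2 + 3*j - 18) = (j^2 - 16)/(j^2 + 3*j - 18)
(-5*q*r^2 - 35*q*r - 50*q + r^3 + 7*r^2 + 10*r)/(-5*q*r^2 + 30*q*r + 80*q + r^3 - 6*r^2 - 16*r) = (r + 5)/(r - 8)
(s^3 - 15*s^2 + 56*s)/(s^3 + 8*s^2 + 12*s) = (s^2 - 15*s + 56)/(s^2 + 8*s + 12)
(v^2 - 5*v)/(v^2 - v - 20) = v/(v + 4)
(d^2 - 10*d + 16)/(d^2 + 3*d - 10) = (d - 8)/(d + 5)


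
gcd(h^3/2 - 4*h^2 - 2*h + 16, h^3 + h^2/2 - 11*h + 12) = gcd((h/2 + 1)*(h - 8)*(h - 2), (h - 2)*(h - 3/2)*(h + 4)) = h - 2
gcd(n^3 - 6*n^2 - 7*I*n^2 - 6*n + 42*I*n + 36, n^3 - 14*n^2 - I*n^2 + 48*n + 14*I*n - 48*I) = n^2 + n*(-6 - I) + 6*I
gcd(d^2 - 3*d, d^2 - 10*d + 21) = d - 3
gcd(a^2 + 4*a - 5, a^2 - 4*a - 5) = 1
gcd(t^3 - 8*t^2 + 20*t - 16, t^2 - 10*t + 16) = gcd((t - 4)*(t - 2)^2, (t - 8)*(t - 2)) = t - 2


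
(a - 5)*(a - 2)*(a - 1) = a^3 - 8*a^2 + 17*a - 10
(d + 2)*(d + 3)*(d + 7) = d^3 + 12*d^2 + 41*d + 42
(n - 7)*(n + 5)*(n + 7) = n^3 + 5*n^2 - 49*n - 245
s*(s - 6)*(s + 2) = s^3 - 4*s^2 - 12*s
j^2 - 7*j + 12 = (j - 4)*(j - 3)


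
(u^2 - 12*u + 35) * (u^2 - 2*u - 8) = u^4 - 14*u^3 + 51*u^2 + 26*u - 280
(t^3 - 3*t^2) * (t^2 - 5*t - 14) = t^5 - 8*t^4 + t^3 + 42*t^2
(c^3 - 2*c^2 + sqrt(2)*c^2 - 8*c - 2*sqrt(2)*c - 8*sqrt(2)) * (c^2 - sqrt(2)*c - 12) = c^5 - 2*c^4 - 22*c^3 - 12*sqrt(2)*c^2 + 28*c^2 + 24*sqrt(2)*c + 112*c + 96*sqrt(2)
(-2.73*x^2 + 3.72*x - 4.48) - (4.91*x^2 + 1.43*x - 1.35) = -7.64*x^2 + 2.29*x - 3.13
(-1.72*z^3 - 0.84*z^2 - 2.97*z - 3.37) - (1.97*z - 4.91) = -1.72*z^3 - 0.84*z^2 - 4.94*z + 1.54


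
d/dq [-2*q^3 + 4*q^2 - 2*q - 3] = -6*q^2 + 8*q - 2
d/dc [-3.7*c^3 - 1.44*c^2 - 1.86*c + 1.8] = -11.1*c^2 - 2.88*c - 1.86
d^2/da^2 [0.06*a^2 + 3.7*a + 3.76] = 0.120000000000000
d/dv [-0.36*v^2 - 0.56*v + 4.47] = -0.72*v - 0.56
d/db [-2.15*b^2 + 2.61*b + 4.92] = 2.61 - 4.3*b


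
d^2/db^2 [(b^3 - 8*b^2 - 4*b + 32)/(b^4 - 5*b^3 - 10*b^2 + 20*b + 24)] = 2*(b^3 - 24*b^2 + 138*b - 278)/(b^6 - 15*b^5 + 57*b^4 + 55*b^3 - 342*b^2 - 540*b - 216)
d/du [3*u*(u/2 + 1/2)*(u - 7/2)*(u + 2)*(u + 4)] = 15*u^4/2 + 21*u^3 - 189*u^2/4 - 123*u - 42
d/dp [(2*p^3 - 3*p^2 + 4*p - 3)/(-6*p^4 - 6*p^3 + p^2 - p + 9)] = (12*p^6 - 36*p^5 + 56*p^4 - 28*p^3 - p^2 - 48*p + 33)/(36*p^8 + 72*p^7 + 24*p^6 - 95*p^4 - 110*p^3 + 19*p^2 - 18*p + 81)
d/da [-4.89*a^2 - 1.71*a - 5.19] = -9.78*a - 1.71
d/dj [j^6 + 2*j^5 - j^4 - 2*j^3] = j^2*(6*j^3 + 10*j^2 - 4*j - 6)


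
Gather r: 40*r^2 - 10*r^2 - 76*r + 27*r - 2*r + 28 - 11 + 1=30*r^2 - 51*r + 18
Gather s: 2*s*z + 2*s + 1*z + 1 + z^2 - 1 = s*(2*z + 2) + z^2 + z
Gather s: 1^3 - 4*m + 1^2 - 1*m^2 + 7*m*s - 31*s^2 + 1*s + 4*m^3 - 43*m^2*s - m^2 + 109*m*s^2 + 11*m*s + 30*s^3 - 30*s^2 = 4*m^3 - 2*m^2 - 4*m + 30*s^3 + s^2*(109*m - 61) + s*(-43*m^2 + 18*m + 1) + 2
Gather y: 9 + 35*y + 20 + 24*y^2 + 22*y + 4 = 24*y^2 + 57*y + 33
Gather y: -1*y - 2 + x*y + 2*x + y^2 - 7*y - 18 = 2*x + y^2 + y*(x - 8) - 20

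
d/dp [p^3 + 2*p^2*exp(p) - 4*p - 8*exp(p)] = 2*p^2*exp(p) + 3*p^2 + 4*p*exp(p) - 8*exp(p) - 4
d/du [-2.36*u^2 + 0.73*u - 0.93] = 0.73 - 4.72*u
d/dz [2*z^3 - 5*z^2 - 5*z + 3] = 6*z^2 - 10*z - 5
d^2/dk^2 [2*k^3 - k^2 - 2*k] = 12*k - 2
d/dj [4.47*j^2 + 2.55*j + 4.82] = 8.94*j + 2.55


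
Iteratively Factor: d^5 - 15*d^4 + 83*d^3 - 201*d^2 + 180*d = (d - 5)*(d^4 - 10*d^3 + 33*d^2 - 36*d) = (d - 5)*(d - 3)*(d^3 - 7*d^2 + 12*d) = (d - 5)*(d - 4)*(d - 3)*(d^2 - 3*d) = d*(d - 5)*(d - 4)*(d - 3)*(d - 3)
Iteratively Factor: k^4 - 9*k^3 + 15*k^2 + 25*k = (k - 5)*(k^3 - 4*k^2 - 5*k) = (k - 5)*(k + 1)*(k^2 - 5*k) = k*(k - 5)*(k + 1)*(k - 5)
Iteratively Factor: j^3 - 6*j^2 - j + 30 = (j - 3)*(j^2 - 3*j - 10) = (j - 5)*(j - 3)*(j + 2)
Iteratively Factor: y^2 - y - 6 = (y + 2)*(y - 3)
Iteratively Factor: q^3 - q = (q - 1)*(q^2 + q) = (q - 1)*(q + 1)*(q)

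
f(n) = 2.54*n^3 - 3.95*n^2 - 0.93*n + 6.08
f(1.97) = 8.34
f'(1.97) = 13.08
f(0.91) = 3.88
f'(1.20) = 0.56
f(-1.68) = -15.55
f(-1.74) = -17.64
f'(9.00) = 545.19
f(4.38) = 139.66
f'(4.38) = 110.65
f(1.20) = 3.67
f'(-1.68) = 33.85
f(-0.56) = 4.92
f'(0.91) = -1.81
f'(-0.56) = 5.88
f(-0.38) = 5.72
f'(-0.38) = 3.17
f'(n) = 7.62*n^2 - 7.9*n - 0.93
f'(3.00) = 43.95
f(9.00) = 1529.42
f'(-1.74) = 35.89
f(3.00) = 36.32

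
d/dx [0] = 0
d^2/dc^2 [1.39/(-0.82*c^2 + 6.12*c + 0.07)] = (-1.869272*c^2 + 13.951152*c + 1.39*(1.64*c - 6.12)*(3.28*c - 12.24) + 0.159572)/(-0.82*c^2 + 6.12*c + 0.07)^3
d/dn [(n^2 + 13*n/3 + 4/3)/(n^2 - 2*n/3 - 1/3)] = -5/(n^2 - 2*n + 1)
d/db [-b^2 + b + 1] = 1 - 2*b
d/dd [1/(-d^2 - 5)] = 2*d/(d^2 + 5)^2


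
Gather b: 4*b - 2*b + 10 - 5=2*b + 5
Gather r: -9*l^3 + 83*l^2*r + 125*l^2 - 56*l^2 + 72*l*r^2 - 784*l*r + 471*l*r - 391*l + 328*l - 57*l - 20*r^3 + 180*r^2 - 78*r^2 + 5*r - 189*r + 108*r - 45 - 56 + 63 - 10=-9*l^3 + 69*l^2 - 120*l - 20*r^3 + r^2*(72*l + 102) + r*(83*l^2 - 313*l - 76) - 48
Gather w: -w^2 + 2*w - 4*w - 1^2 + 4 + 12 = -w^2 - 2*w + 15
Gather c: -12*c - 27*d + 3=-12*c - 27*d + 3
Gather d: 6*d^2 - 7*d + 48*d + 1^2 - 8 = 6*d^2 + 41*d - 7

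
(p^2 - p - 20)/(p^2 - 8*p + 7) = (p^2 - p - 20)/(p^2 - 8*p + 7)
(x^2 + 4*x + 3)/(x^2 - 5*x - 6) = (x + 3)/(x - 6)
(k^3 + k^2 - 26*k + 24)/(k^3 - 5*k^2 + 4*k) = (k + 6)/k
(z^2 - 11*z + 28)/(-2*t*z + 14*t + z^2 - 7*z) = (z - 4)/(-2*t + z)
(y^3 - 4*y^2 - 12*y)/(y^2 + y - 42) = y*(y + 2)/(y + 7)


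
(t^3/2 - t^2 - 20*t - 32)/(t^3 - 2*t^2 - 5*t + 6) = (t^2 - 4*t - 32)/(2*(t^2 - 4*t + 3))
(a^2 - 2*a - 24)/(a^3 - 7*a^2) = (a^2 - 2*a - 24)/(a^2*(a - 7))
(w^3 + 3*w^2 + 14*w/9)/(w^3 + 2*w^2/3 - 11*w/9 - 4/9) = w*(9*w^2 + 27*w + 14)/(9*w^3 + 6*w^2 - 11*w - 4)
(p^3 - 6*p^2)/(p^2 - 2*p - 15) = p^2*(6 - p)/(-p^2 + 2*p + 15)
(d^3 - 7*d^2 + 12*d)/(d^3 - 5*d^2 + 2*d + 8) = d*(d - 3)/(d^2 - d - 2)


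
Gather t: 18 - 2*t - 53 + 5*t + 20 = 3*t - 15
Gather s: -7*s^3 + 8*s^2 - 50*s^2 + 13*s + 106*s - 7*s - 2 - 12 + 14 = -7*s^3 - 42*s^2 + 112*s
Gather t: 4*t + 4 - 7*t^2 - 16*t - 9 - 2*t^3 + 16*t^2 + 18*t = -2*t^3 + 9*t^2 + 6*t - 5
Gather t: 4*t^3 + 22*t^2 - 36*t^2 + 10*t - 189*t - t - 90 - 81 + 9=4*t^3 - 14*t^2 - 180*t - 162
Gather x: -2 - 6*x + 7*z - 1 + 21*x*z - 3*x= x*(21*z - 9) + 7*z - 3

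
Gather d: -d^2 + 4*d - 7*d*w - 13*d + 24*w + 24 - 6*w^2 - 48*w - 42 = -d^2 + d*(-7*w - 9) - 6*w^2 - 24*w - 18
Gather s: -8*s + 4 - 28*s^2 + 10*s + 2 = -28*s^2 + 2*s + 6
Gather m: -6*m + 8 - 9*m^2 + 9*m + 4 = -9*m^2 + 3*m + 12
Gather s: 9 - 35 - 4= -30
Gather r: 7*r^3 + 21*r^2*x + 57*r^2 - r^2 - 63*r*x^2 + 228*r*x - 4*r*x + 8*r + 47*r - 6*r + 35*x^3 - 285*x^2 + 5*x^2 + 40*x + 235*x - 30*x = 7*r^3 + r^2*(21*x + 56) + r*(-63*x^2 + 224*x + 49) + 35*x^3 - 280*x^2 + 245*x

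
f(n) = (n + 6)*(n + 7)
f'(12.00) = 37.00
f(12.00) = 342.00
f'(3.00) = 19.00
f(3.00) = 90.00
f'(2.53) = 18.06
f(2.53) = 81.29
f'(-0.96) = 11.08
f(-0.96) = 30.44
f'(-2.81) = 7.38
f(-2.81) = 13.37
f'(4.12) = 21.24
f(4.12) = 112.53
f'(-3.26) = 6.48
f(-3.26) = 10.25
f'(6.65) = 26.30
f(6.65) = 172.67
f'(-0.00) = 13.00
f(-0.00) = 42.00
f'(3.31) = 19.62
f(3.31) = 95.99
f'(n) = 2*n + 13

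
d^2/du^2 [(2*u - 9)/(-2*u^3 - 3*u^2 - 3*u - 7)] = 6*(-8*u^5 + 60*u^4 + 142*u^3 + 191*u^2 - 3*u - 22)/(8*u^9 + 36*u^8 + 90*u^7 + 219*u^6 + 387*u^5 + 522*u^4 + 699*u^3 + 630*u^2 + 441*u + 343)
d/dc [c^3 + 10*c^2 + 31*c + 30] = 3*c^2 + 20*c + 31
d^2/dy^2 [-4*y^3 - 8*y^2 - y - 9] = -24*y - 16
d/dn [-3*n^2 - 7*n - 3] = -6*n - 7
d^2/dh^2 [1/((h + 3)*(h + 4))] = 2*((h + 3)^2 + (h + 3)*(h + 4) + (h + 4)^2)/((h + 3)^3*(h + 4)^3)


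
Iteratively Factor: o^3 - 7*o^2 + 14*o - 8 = (o - 4)*(o^2 - 3*o + 2) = (o - 4)*(o - 1)*(o - 2)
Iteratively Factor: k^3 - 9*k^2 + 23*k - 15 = (k - 5)*(k^2 - 4*k + 3) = (k - 5)*(k - 1)*(k - 3)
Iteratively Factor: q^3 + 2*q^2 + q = (q + 1)*(q^2 + q) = (q + 1)^2*(q)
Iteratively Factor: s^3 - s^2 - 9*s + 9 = (s + 3)*(s^2 - 4*s + 3) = (s - 1)*(s + 3)*(s - 3)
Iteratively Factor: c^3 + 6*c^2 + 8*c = (c + 4)*(c^2 + 2*c) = (c + 2)*(c + 4)*(c)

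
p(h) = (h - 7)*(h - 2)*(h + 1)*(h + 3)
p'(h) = (h - 7)*(h - 2)*(h + 1) + (h - 7)*(h - 2)*(h + 3) + (h - 7)*(h + 1)*(h + 3) + (h - 2)*(h + 1)*(h + 3) = 4*h^3 - 15*h^2 - 38*h + 29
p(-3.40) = 53.91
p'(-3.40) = -172.42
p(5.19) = -292.71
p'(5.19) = -13.07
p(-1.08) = -3.82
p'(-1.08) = 47.51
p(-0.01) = 41.71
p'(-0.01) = 29.38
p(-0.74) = 12.46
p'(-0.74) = 47.29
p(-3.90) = 167.85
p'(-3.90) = -288.23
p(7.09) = 37.39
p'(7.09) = 431.16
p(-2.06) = -36.65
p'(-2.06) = 8.66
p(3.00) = -96.00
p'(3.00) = -112.00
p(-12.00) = 26334.00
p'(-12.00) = -8587.00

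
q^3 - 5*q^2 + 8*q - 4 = (q - 2)^2*(q - 1)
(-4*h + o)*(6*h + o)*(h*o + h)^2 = -24*h^4*o^2 - 48*h^4*o - 24*h^4 + 2*h^3*o^3 + 4*h^3*o^2 + 2*h^3*o + h^2*o^4 + 2*h^2*o^3 + h^2*o^2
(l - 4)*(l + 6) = l^2 + 2*l - 24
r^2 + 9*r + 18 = (r + 3)*(r + 6)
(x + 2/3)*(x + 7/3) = x^2 + 3*x + 14/9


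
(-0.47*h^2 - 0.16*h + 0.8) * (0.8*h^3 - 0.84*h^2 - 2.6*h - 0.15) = -0.376*h^5 + 0.2668*h^4 + 1.9964*h^3 - 0.1855*h^2 - 2.056*h - 0.12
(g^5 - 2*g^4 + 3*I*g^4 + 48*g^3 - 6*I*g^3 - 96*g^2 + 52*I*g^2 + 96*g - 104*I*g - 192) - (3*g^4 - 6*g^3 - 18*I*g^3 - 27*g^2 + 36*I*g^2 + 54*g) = g^5 - 5*g^4 + 3*I*g^4 + 54*g^3 + 12*I*g^3 - 69*g^2 + 16*I*g^2 + 42*g - 104*I*g - 192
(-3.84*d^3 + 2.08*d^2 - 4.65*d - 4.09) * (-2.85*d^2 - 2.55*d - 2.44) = 10.944*d^5 + 3.864*d^4 + 17.3181*d^3 + 18.4388*d^2 + 21.7755*d + 9.9796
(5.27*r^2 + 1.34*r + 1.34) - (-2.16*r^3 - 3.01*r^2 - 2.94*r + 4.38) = 2.16*r^3 + 8.28*r^2 + 4.28*r - 3.04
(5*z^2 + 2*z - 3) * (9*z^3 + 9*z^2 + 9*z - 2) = 45*z^5 + 63*z^4 + 36*z^3 - 19*z^2 - 31*z + 6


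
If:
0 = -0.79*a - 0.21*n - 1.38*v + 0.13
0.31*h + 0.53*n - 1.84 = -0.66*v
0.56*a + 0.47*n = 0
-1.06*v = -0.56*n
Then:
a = -0.40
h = 4.60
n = 0.47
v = 0.25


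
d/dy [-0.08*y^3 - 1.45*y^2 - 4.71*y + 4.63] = -0.24*y^2 - 2.9*y - 4.71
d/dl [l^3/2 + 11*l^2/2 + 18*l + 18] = 3*l^2/2 + 11*l + 18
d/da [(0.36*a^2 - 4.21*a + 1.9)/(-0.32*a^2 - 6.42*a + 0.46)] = (-3.6584*a^2 + 1.5472*a + 10.2614)/(0.1024*a^4 + 4.1088*a^3 + 40.922*a^2 - 5.9064*a + 0.2116)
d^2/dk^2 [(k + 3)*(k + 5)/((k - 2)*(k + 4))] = 6*(2*k^3 + 23*k^2 + 94*k + 124)/(k^6 + 6*k^5 - 12*k^4 - 88*k^3 + 96*k^2 + 384*k - 512)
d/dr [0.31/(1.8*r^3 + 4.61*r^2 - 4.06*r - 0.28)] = (-1.674*r^2 - 2.8582*r + 1.2586)/(1.8*r^3 + 4.61*r^2 - 4.06*r - 0.28)^2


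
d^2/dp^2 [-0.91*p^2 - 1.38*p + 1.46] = -1.82000000000000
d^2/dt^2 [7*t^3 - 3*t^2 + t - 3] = 42*t - 6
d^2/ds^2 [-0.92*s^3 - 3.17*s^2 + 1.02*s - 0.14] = -5.52*s - 6.34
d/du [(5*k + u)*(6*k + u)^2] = (6*k + u)*(16*k + 3*u)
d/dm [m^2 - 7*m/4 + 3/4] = 2*m - 7/4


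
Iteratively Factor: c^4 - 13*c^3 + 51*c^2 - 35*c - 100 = (c - 4)*(c^3 - 9*c^2 + 15*c + 25) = (c - 5)*(c - 4)*(c^2 - 4*c - 5) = (c - 5)^2*(c - 4)*(c + 1)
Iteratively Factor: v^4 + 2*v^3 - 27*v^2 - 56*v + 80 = (v + 4)*(v^3 - 2*v^2 - 19*v + 20) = (v + 4)^2*(v^2 - 6*v + 5) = (v - 5)*(v + 4)^2*(v - 1)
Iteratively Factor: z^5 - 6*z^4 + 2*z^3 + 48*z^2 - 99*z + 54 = (z + 3)*(z^4 - 9*z^3 + 29*z^2 - 39*z + 18) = (z - 1)*(z + 3)*(z^3 - 8*z^2 + 21*z - 18) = (z - 3)*(z - 1)*(z + 3)*(z^2 - 5*z + 6) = (z - 3)^2*(z - 1)*(z + 3)*(z - 2)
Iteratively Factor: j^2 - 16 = (j + 4)*(j - 4)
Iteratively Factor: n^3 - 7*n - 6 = (n + 2)*(n^2 - 2*n - 3) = (n + 1)*(n + 2)*(n - 3)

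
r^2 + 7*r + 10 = (r + 2)*(r + 5)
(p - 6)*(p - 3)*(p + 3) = p^3 - 6*p^2 - 9*p + 54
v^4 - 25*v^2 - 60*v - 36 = (v - 6)*(v + 1)*(v + 2)*(v + 3)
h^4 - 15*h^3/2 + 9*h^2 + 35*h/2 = h*(h - 5)*(h - 7/2)*(h + 1)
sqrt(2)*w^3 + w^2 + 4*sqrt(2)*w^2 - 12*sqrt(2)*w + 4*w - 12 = (w - 2)*(w + 6)*(sqrt(2)*w + 1)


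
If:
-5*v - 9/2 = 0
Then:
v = -9/10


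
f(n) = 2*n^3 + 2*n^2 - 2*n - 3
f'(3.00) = 64.00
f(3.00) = 63.00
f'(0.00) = -2.00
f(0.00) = -3.00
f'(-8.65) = 412.34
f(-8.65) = -1130.48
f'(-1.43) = 4.55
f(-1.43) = -1.90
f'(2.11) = 33.15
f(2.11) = 20.47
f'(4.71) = 149.94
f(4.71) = 240.92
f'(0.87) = 6.02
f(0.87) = -1.91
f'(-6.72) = 242.07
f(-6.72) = -506.17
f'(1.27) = 12.76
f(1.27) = 1.78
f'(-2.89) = 36.55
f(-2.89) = -28.79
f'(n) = 6*n^2 + 4*n - 2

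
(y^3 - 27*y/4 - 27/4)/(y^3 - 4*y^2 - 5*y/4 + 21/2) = (2*y^2 - 3*y - 9)/(2*y^2 - 11*y + 14)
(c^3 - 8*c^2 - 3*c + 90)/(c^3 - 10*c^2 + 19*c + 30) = (c + 3)/(c + 1)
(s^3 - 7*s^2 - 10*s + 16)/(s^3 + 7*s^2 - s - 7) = (s^2 - 6*s - 16)/(s^2 + 8*s + 7)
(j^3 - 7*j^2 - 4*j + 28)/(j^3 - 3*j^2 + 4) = (j^2 - 5*j - 14)/(j^2 - j - 2)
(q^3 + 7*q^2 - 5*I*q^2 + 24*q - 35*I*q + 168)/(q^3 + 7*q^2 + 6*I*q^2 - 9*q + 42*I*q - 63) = (q - 8*I)/(q + 3*I)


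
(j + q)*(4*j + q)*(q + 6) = 4*j^2*q + 24*j^2 + 5*j*q^2 + 30*j*q + q^3 + 6*q^2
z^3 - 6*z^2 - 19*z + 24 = (z - 8)*(z - 1)*(z + 3)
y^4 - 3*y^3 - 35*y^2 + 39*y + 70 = (y - 7)*(y - 2)*(y + 1)*(y + 5)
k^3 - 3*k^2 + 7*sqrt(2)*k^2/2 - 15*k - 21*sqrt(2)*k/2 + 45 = (k - 3)*(k - 3*sqrt(2)/2)*(k + 5*sqrt(2))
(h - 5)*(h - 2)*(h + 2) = h^3 - 5*h^2 - 4*h + 20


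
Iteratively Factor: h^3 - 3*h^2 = (h - 3)*(h^2) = h*(h - 3)*(h)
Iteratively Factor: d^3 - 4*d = (d - 2)*(d^2 + 2*d) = (d - 2)*(d + 2)*(d)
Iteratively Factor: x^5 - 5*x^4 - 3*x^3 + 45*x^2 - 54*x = (x + 3)*(x^4 - 8*x^3 + 21*x^2 - 18*x) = (x - 3)*(x + 3)*(x^3 - 5*x^2 + 6*x) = (x - 3)*(x - 2)*(x + 3)*(x^2 - 3*x) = (x - 3)^2*(x - 2)*(x + 3)*(x)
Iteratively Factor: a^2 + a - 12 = (a + 4)*(a - 3)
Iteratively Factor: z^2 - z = (z - 1)*(z)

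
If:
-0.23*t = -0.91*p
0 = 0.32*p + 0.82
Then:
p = -2.56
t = -10.14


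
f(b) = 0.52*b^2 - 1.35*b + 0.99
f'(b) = 1.04*b - 1.35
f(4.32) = 4.86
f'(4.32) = 3.14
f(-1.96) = 5.63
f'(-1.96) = -3.39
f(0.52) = 0.43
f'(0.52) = -0.81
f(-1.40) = 3.90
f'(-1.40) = -2.81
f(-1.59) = 4.45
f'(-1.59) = -3.00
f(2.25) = 0.58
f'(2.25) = 0.99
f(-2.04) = 5.91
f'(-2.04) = -3.47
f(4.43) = 5.21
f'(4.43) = 3.26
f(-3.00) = 9.72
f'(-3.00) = -4.47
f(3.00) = 1.62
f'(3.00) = 1.77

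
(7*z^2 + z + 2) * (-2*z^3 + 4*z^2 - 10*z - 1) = -14*z^5 + 26*z^4 - 70*z^3 - 9*z^2 - 21*z - 2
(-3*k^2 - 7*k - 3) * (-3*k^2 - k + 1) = 9*k^4 + 24*k^3 + 13*k^2 - 4*k - 3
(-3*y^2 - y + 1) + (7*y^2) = 4*y^2 - y + 1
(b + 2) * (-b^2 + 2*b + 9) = -b^3 + 13*b + 18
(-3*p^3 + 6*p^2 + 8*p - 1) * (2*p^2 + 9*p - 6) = -6*p^5 - 15*p^4 + 88*p^3 + 34*p^2 - 57*p + 6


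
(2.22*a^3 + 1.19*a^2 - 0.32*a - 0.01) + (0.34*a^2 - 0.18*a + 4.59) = 2.22*a^3 + 1.53*a^2 - 0.5*a + 4.58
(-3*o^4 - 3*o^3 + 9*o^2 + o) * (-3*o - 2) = 9*o^5 + 15*o^4 - 21*o^3 - 21*o^2 - 2*o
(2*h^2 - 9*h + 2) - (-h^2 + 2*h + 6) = 3*h^2 - 11*h - 4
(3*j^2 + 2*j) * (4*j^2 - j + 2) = 12*j^4 + 5*j^3 + 4*j^2 + 4*j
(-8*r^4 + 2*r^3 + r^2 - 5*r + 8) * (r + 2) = -8*r^5 - 14*r^4 + 5*r^3 - 3*r^2 - 2*r + 16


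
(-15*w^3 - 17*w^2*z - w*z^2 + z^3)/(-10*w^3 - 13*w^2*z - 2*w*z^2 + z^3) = (3*w + z)/(2*w + z)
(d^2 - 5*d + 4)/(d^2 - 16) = (d - 1)/(d + 4)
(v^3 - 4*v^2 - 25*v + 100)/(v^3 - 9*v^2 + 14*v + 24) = (v^2 - 25)/(v^2 - 5*v - 6)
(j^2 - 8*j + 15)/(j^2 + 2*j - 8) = (j^2 - 8*j + 15)/(j^2 + 2*j - 8)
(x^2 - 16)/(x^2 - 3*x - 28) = (x - 4)/(x - 7)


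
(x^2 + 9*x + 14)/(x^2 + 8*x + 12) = (x + 7)/(x + 6)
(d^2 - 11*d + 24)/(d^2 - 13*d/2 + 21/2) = 2*(d - 8)/(2*d - 7)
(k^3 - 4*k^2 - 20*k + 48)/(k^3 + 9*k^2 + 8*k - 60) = (k^2 - 2*k - 24)/(k^2 + 11*k + 30)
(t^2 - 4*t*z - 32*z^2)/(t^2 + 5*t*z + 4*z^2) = (t - 8*z)/(t + z)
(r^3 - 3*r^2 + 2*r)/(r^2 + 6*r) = (r^2 - 3*r + 2)/(r + 6)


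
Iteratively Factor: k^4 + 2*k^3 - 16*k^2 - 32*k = (k - 4)*(k^3 + 6*k^2 + 8*k) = (k - 4)*(k + 2)*(k^2 + 4*k) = (k - 4)*(k + 2)*(k + 4)*(k)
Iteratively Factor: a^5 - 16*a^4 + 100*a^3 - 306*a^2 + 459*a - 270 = (a - 5)*(a^4 - 11*a^3 + 45*a^2 - 81*a + 54) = (a - 5)*(a - 3)*(a^3 - 8*a^2 + 21*a - 18) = (a - 5)*(a - 3)^2*(a^2 - 5*a + 6) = (a - 5)*(a - 3)^2*(a - 2)*(a - 3)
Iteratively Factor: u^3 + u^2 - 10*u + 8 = (u - 2)*(u^2 + 3*u - 4) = (u - 2)*(u - 1)*(u + 4)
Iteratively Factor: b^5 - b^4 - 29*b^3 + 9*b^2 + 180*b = (b + 4)*(b^4 - 5*b^3 - 9*b^2 + 45*b) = b*(b + 4)*(b^3 - 5*b^2 - 9*b + 45) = b*(b - 5)*(b + 4)*(b^2 - 9) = b*(b - 5)*(b + 3)*(b + 4)*(b - 3)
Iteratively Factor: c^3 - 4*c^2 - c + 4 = (c + 1)*(c^2 - 5*c + 4) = (c - 4)*(c + 1)*(c - 1)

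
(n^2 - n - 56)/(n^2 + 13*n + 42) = (n - 8)/(n + 6)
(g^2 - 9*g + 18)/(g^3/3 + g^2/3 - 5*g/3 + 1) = 3*(g^2 - 9*g + 18)/(g^3 + g^2 - 5*g + 3)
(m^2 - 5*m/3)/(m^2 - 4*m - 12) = m*(5 - 3*m)/(3*(-m^2 + 4*m + 12))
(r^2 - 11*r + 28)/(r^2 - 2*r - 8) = (r - 7)/(r + 2)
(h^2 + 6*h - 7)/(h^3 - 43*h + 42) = 1/(h - 6)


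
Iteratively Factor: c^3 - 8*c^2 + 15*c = (c - 5)*(c^2 - 3*c) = (c - 5)*(c - 3)*(c)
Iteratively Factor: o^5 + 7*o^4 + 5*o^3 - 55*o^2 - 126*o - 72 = (o + 1)*(o^4 + 6*o^3 - o^2 - 54*o - 72) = (o + 1)*(o + 4)*(o^3 + 2*o^2 - 9*o - 18) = (o - 3)*(o + 1)*(o + 4)*(o^2 + 5*o + 6) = (o - 3)*(o + 1)*(o + 2)*(o + 4)*(o + 3)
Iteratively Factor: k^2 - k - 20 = (k - 5)*(k + 4)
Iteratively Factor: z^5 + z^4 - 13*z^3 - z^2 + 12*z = (z + 1)*(z^4 - 13*z^2 + 12*z) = z*(z + 1)*(z^3 - 13*z + 12) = z*(z + 1)*(z + 4)*(z^2 - 4*z + 3) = z*(z - 3)*(z + 1)*(z + 4)*(z - 1)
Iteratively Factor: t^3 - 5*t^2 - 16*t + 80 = (t - 5)*(t^2 - 16) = (t - 5)*(t + 4)*(t - 4)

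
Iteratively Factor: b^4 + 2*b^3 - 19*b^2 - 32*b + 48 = (b - 4)*(b^3 + 6*b^2 + 5*b - 12) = (b - 4)*(b + 3)*(b^2 + 3*b - 4) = (b - 4)*(b - 1)*(b + 3)*(b + 4)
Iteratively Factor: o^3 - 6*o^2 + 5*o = (o - 1)*(o^2 - 5*o) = o*(o - 1)*(o - 5)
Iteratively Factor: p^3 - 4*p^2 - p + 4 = (p - 4)*(p^2 - 1) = (p - 4)*(p - 1)*(p + 1)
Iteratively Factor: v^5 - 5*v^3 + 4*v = (v - 2)*(v^4 + 2*v^3 - v^2 - 2*v) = v*(v - 2)*(v^3 + 2*v^2 - v - 2) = v*(v - 2)*(v - 1)*(v^2 + 3*v + 2) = v*(v - 2)*(v - 1)*(v + 2)*(v + 1)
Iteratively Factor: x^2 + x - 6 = (x + 3)*(x - 2)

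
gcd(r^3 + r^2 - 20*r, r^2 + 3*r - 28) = r - 4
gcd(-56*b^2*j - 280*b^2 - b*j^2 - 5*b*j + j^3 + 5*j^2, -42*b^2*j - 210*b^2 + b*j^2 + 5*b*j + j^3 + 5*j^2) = 7*b*j + 35*b + j^2 + 5*j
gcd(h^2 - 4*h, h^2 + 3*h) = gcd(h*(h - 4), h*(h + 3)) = h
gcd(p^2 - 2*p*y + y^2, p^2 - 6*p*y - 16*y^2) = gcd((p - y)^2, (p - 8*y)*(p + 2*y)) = 1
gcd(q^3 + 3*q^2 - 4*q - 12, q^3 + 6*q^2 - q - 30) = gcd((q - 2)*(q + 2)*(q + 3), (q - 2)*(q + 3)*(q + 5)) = q^2 + q - 6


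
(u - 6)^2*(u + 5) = u^3 - 7*u^2 - 24*u + 180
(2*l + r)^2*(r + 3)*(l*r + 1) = 4*l^3*r^2 + 12*l^3*r + 4*l^2*r^3 + 12*l^2*r^2 + 4*l^2*r + 12*l^2 + l*r^4 + 3*l*r^3 + 4*l*r^2 + 12*l*r + r^3 + 3*r^2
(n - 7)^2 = n^2 - 14*n + 49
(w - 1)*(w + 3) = w^2 + 2*w - 3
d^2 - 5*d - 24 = (d - 8)*(d + 3)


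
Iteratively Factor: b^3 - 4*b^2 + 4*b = (b - 2)*(b^2 - 2*b) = b*(b - 2)*(b - 2)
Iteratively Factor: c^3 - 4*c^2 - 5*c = (c - 5)*(c^2 + c) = (c - 5)*(c + 1)*(c)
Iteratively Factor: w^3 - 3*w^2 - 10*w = (w + 2)*(w^2 - 5*w) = w*(w + 2)*(w - 5)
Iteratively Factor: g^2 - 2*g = (g - 2)*(g)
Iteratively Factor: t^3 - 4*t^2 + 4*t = (t)*(t^2 - 4*t + 4) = t*(t - 2)*(t - 2)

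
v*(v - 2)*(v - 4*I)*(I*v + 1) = I*v^4 + 5*v^3 - 2*I*v^3 - 10*v^2 - 4*I*v^2 + 8*I*v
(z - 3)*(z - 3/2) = z^2 - 9*z/2 + 9/2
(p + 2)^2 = p^2 + 4*p + 4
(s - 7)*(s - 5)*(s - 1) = s^3 - 13*s^2 + 47*s - 35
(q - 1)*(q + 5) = q^2 + 4*q - 5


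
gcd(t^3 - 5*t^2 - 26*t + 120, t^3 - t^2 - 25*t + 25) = t + 5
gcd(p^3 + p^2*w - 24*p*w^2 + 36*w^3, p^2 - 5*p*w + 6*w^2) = p^2 - 5*p*w + 6*w^2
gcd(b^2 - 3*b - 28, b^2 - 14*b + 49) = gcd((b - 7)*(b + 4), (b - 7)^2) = b - 7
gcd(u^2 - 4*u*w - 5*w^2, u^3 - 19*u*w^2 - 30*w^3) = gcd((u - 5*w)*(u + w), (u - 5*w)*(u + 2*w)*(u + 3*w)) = u - 5*w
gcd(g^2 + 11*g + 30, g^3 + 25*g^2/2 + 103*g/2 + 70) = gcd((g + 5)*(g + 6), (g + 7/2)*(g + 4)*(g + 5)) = g + 5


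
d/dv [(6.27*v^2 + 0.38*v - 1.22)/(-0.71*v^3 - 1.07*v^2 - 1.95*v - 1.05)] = (4.4517*v^4 + 0.5396*v^3 - 14.4185*v^2 - 15.7778*v - 2.778)/(0.5041*v^6 + 1.5194*v^5 + 3.9139*v^4 + 5.664*v^3 + 6.0495*v^2 + 4.095*v + 1.1025)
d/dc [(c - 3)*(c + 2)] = 2*c - 1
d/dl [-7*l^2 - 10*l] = -14*l - 10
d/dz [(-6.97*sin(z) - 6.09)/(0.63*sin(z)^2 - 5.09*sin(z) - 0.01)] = (4.3911*sin(z)^2 + 7.6734*sin(z) - 30.9284)*cos(z)/(0.3969*sin(z)^4 - 6.4134*sin(z)^3 + 25.8955*sin(z)^2 + 0.1018*sin(z) + 0.0001)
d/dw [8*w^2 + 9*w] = 16*w + 9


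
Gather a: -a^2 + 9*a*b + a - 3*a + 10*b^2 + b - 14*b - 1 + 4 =-a^2 + a*(9*b - 2) + 10*b^2 - 13*b + 3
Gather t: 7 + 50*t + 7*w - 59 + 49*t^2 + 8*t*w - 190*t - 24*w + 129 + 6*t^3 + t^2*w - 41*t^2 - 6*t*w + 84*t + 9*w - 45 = 6*t^3 + t^2*(w + 8) + t*(2*w - 56) - 8*w + 32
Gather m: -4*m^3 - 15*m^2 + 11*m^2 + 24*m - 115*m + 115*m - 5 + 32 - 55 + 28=-4*m^3 - 4*m^2 + 24*m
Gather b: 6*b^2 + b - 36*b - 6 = 6*b^2 - 35*b - 6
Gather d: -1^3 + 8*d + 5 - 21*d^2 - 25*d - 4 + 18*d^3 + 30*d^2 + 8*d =18*d^3 + 9*d^2 - 9*d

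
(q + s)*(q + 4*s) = q^2 + 5*q*s + 4*s^2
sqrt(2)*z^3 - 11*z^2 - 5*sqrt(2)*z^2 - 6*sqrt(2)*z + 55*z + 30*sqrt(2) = (z - 5)*(z - 6*sqrt(2))*(sqrt(2)*z + 1)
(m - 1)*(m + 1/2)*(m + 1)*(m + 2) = m^4 + 5*m^3/2 - 5*m/2 - 1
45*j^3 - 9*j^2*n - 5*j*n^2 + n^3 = (-5*j + n)*(-3*j + n)*(3*j + n)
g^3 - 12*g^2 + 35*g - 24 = (g - 8)*(g - 3)*(g - 1)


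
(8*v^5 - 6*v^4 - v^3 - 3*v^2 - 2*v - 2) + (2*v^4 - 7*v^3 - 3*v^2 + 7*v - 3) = 8*v^5 - 4*v^4 - 8*v^3 - 6*v^2 + 5*v - 5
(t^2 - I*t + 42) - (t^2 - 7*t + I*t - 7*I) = 7*t - 2*I*t + 42 + 7*I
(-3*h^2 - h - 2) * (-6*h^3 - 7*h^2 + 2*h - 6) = 18*h^5 + 27*h^4 + 13*h^3 + 30*h^2 + 2*h + 12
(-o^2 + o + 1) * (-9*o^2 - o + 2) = 9*o^4 - 8*o^3 - 12*o^2 + o + 2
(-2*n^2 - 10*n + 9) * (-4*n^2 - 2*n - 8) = 8*n^4 + 44*n^3 + 62*n - 72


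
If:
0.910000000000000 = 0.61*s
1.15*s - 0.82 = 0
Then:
No Solution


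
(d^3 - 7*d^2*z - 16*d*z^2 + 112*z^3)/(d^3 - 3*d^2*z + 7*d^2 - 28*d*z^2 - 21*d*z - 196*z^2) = (d - 4*z)/(d + 7)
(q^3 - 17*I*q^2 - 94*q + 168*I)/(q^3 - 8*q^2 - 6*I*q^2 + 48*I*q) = (q^2 - 11*I*q - 28)/(q*(q - 8))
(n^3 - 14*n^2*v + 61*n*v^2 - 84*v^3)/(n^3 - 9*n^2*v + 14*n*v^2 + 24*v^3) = (-n^2 + 10*n*v - 21*v^2)/(-n^2 + 5*n*v + 6*v^2)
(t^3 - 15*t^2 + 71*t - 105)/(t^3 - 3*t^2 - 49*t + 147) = (t - 5)/(t + 7)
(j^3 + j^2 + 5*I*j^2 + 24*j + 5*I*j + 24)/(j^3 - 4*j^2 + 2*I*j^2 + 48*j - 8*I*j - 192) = (j^2 + j*(1 - 3*I) - 3*I)/(j^2 + j*(-4 - 6*I) + 24*I)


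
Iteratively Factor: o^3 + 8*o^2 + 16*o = (o + 4)*(o^2 + 4*o) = o*(o + 4)*(o + 4)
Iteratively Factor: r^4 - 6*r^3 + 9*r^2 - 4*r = (r - 1)*(r^3 - 5*r^2 + 4*r) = (r - 1)^2*(r^2 - 4*r) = (r - 4)*(r - 1)^2*(r)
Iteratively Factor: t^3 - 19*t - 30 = (t + 3)*(t^2 - 3*t - 10) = (t - 5)*(t + 3)*(t + 2)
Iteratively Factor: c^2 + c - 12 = (c - 3)*(c + 4)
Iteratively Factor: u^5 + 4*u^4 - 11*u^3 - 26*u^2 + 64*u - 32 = (u + 4)*(u^4 - 11*u^2 + 18*u - 8) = (u - 2)*(u + 4)*(u^3 + 2*u^2 - 7*u + 4) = (u - 2)*(u + 4)^2*(u^2 - 2*u + 1) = (u - 2)*(u - 1)*(u + 4)^2*(u - 1)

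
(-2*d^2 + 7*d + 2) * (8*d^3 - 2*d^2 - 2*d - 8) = -16*d^5 + 60*d^4 + 6*d^3 - 2*d^2 - 60*d - 16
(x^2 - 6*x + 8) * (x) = x^3 - 6*x^2 + 8*x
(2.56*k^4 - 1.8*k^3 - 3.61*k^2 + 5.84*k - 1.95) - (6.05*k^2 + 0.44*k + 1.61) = 2.56*k^4 - 1.8*k^3 - 9.66*k^2 + 5.4*k - 3.56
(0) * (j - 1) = 0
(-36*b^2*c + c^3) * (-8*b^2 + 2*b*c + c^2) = 288*b^4*c - 72*b^3*c^2 - 44*b^2*c^3 + 2*b*c^4 + c^5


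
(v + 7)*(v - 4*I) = v^2 + 7*v - 4*I*v - 28*I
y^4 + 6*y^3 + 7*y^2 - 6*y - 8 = (y - 1)*(y + 1)*(y + 2)*(y + 4)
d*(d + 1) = d^2 + d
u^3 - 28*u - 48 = (u - 6)*(u + 2)*(u + 4)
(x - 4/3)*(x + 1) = x^2 - x/3 - 4/3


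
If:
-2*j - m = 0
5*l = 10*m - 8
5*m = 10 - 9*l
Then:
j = -61/115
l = 12/23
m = 122/115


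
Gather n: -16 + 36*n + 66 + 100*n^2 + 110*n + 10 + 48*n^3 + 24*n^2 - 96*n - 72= 48*n^3 + 124*n^2 + 50*n - 12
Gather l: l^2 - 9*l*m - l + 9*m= l^2 + l*(-9*m - 1) + 9*m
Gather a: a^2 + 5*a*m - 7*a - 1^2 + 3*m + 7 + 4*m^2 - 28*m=a^2 + a*(5*m - 7) + 4*m^2 - 25*m + 6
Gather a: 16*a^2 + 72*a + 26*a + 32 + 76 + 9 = 16*a^2 + 98*a + 117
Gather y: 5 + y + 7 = y + 12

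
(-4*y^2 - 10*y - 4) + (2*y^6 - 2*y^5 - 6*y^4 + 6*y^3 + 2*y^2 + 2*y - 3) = 2*y^6 - 2*y^5 - 6*y^4 + 6*y^3 - 2*y^2 - 8*y - 7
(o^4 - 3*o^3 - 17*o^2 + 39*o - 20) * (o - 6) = o^5 - 9*o^4 + o^3 + 141*o^2 - 254*o + 120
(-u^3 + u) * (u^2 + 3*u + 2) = -u^5 - 3*u^4 - u^3 + 3*u^2 + 2*u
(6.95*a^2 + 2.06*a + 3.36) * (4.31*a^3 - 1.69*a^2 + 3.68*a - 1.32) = 29.9545*a^5 - 2.8669*a^4 + 36.5762*a^3 - 7.2716*a^2 + 9.6456*a - 4.4352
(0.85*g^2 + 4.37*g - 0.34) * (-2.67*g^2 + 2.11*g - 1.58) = -2.2695*g^4 - 9.8744*g^3 + 8.7855*g^2 - 7.622*g + 0.5372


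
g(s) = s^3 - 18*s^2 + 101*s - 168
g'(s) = 3*s^2 - 36*s + 101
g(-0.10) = -178.28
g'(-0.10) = 104.63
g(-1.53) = -368.25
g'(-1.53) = 163.10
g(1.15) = -74.13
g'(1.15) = 63.57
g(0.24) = -144.78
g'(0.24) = 92.53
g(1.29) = -65.52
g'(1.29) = 59.55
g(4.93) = 12.26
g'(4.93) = -3.57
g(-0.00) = -168.00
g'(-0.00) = 101.00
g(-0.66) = -242.79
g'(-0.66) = 126.07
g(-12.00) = -5700.00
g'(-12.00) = 965.00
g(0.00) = -168.00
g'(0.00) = 101.00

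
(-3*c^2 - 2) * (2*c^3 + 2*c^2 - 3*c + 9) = -6*c^5 - 6*c^4 + 5*c^3 - 31*c^2 + 6*c - 18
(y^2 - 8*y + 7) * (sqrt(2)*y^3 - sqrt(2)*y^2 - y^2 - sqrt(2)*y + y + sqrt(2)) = sqrt(2)*y^5 - 9*sqrt(2)*y^4 - y^4 + 9*y^3 + 14*sqrt(2)*y^3 - 15*y^2 + 2*sqrt(2)*y^2 - 15*sqrt(2)*y + 7*y + 7*sqrt(2)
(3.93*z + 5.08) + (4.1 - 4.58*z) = 9.18 - 0.65*z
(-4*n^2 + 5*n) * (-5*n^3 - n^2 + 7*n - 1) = 20*n^5 - 21*n^4 - 33*n^3 + 39*n^2 - 5*n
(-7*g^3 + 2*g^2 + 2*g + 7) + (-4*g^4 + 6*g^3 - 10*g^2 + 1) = -4*g^4 - g^3 - 8*g^2 + 2*g + 8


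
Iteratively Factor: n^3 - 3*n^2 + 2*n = (n)*(n^2 - 3*n + 2) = n*(n - 1)*(n - 2)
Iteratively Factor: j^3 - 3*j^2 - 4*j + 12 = (j - 2)*(j^2 - j - 6) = (j - 3)*(j - 2)*(j + 2)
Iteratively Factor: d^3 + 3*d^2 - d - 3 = (d + 3)*(d^2 - 1) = (d + 1)*(d + 3)*(d - 1)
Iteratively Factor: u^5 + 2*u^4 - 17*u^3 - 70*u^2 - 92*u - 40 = (u + 2)*(u^4 - 17*u^2 - 36*u - 20) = (u + 1)*(u + 2)*(u^3 - u^2 - 16*u - 20) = (u + 1)*(u + 2)^2*(u^2 - 3*u - 10) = (u + 1)*(u + 2)^3*(u - 5)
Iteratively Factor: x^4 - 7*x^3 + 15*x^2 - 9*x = (x)*(x^3 - 7*x^2 + 15*x - 9) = x*(x - 1)*(x^2 - 6*x + 9) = x*(x - 3)*(x - 1)*(x - 3)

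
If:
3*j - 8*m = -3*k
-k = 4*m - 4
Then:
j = 20*m/3 - 4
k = 4 - 4*m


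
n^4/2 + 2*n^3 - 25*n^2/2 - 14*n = n*(n/2 + 1/2)*(n - 4)*(n + 7)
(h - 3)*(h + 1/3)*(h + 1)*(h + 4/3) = h^4 - h^3/3 - 53*h^2/9 - 53*h/9 - 4/3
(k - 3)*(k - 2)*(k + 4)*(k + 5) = k^4 + 4*k^3 - 19*k^2 - 46*k + 120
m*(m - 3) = m^2 - 3*m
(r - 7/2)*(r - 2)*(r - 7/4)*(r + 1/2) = r^4 - 27*r^3/4 + 13*r^2 - 63*r/16 - 49/8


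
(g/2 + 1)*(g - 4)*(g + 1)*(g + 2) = g^4/2 + g^3/2 - 6*g^2 - 14*g - 8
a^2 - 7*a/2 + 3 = (a - 2)*(a - 3/2)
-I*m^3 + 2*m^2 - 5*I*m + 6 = (m - 2*I)*(m + 3*I)*(-I*m + 1)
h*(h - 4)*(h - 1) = h^3 - 5*h^2 + 4*h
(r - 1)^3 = r^3 - 3*r^2 + 3*r - 1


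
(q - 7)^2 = q^2 - 14*q + 49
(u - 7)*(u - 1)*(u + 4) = u^3 - 4*u^2 - 25*u + 28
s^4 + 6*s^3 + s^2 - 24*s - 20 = (s - 2)*(s + 1)*(s + 2)*(s + 5)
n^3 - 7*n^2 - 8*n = n*(n - 8)*(n + 1)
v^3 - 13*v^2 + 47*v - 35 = (v - 7)*(v - 5)*(v - 1)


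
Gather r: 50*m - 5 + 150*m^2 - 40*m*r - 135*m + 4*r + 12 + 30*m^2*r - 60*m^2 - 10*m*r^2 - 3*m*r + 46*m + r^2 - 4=90*m^2 - 39*m + r^2*(1 - 10*m) + r*(30*m^2 - 43*m + 4) + 3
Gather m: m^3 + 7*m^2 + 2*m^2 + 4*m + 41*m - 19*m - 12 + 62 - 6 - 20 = m^3 + 9*m^2 + 26*m + 24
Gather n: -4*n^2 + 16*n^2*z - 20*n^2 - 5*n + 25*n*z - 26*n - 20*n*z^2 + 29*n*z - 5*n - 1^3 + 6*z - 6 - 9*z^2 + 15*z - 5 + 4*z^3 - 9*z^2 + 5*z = n^2*(16*z - 24) + n*(-20*z^2 + 54*z - 36) + 4*z^3 - 18*z^2 + 26*z - 12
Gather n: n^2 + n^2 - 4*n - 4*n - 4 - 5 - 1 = 2*n^2 - 8*n - 10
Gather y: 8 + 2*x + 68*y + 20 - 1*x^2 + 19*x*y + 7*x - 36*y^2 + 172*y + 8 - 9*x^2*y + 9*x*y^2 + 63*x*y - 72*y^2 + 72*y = -x^2 + 9*x + y^2*(9*x - 108) + y*(-9*x^2 + 82*x + 312) + 36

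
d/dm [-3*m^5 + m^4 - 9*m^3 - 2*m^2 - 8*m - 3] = -15*m^4 + 4*m^3 - 27*m^2 - 4*m - 8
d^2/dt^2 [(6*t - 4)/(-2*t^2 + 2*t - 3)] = 8*(-2*(2*t - 1)^2*(3*t - 2) + (9*t - 5)*(2*t^2 - 2*t + 3))/(2*t^2 - 2*t + 3)^3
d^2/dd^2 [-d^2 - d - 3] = -2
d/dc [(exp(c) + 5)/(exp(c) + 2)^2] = (-exp(c) - 8)*exp(c)/(exp(c) + 2)^3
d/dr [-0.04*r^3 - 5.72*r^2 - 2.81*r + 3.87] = -0.12*r^2 - 11.44*r - 2.81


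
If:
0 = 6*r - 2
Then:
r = 1/3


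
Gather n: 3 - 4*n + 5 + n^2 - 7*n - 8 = n^2 - 11*n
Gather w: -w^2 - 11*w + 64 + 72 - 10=-w^2 - 11*w + 126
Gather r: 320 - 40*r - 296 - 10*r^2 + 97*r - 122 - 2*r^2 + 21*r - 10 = -12*r^2 + 78*r - 108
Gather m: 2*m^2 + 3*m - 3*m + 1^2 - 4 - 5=2*m^2 - 8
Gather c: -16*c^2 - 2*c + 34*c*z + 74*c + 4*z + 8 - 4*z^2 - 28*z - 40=-16*c^2 + c*(34*z + 72) - 4*z^2 - 24*z - 32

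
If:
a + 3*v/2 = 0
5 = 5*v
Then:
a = -3/2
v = 1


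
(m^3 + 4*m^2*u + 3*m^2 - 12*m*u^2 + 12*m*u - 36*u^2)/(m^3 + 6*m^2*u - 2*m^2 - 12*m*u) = (m^2 - 2*m*u + 3*m - 6*u)/(m*(m - 2))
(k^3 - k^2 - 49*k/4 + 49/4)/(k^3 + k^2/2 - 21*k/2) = (2*k^2 - 9*k + 7)/(2*k*(k - 3))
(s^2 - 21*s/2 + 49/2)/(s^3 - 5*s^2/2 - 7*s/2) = (s - 7)/(s*(s + 1))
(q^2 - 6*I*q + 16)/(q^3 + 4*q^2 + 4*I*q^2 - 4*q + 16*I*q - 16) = (q - 8*I)/(q^2 + 2*q*(2 + I) + 8*I)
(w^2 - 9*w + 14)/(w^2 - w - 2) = (w - 7)/(w + 1)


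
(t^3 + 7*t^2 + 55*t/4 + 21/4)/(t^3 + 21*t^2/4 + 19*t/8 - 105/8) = 2*(2*t + 1)/(4*t - 5)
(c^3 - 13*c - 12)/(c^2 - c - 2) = (c^2 - c - 12)/(c - 2)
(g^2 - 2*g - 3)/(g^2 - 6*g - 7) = (g - 3)/(g - 7)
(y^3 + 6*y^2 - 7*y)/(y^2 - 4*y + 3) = y*(y + 7)/(y - 3)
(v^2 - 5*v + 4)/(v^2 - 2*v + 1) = (v - 4)/(v - 1)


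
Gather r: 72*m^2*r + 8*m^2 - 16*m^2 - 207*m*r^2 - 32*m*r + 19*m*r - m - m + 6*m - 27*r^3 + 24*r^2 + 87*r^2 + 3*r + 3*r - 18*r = -8*m^2 + 4*m - 27*r^3 + r^2*(111 - 207*m) + r*(72*m^2 - 13*m - 12)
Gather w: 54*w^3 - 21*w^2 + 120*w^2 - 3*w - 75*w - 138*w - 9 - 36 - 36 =54*w^3 + 99*w^2 - 216*w - 81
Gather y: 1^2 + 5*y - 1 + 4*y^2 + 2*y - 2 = 4*y^2 + 7*y - 2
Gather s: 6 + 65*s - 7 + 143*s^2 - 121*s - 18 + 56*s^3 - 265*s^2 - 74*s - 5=56*s^3 - 122*s^2 - 130*s - 24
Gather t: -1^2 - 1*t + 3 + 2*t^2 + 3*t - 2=2*t^2 + 2*t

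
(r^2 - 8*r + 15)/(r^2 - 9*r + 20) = (r - 3)/(r - 4)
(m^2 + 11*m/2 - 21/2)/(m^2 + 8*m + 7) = (m - 3/2)/(m + 1)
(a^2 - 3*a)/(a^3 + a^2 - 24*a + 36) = a/(a^2 + 4*a - 12)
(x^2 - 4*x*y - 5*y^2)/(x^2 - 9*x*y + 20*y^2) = (x + y)/(x - 4*y)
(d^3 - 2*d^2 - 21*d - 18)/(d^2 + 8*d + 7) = (d^2 - 3*d - 18)/(d + 7)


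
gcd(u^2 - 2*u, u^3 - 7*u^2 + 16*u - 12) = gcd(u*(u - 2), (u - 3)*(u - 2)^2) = u - 2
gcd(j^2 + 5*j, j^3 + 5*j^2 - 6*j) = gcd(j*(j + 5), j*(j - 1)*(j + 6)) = j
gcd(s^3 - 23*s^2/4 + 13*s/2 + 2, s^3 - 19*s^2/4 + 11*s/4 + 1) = s^2 - 15*s/4 - 1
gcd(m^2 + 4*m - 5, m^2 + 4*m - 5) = m^2 + 4*m - 5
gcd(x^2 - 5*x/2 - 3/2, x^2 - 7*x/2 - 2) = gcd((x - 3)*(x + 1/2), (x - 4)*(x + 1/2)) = x + 1/2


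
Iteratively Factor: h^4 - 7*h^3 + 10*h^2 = (h)*(h^3 - 7*h^2 + 10*h) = h*(h - 5)*(h^2 - 2*h) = h^2*(h - 5)*(h - 2)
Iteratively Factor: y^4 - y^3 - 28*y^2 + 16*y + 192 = (y - 4)*(y^3 + 3*y^2 - 16*y - 48) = (y - 4)^2*(y^2 + 7*y + 12) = (y - 4)^2*(y + 3)*(y + 4)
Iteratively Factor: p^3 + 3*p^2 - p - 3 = (p + 3)*(p^2 - 1) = (p + 1)*(p + 3)*(p - 1)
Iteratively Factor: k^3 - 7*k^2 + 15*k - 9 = (k - 3)*(k^2 - 4*k + 3) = (k - 3)^2*(k - 1)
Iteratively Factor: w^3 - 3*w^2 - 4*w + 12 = (w - 2)*(w^2 - w - 6) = (w - 3)*(w - 2)*(w + 2)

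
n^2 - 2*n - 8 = (n - 4)*(n + 2)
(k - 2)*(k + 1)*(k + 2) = k^3 + k^2 - 4*k - 4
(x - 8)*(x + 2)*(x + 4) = x^3 - 2*x^2 - 40*x - 64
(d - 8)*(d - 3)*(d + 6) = d^3 - 5*d^2 - 42*d + 144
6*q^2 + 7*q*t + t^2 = (q + t)*(6*q + t)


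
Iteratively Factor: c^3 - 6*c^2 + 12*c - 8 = (c - 2)*(c^2 - 4*c + 4) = (c - 2)^2*(c - 2)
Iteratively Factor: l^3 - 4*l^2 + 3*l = (l - 1)*(l^2 - 3*l) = l*(l - 1)*(l - 3)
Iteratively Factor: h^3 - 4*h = (h)*(h^2 - 4) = h*(h + 2)*(h - 2)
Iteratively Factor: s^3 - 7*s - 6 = (s + 2)*(s^2 - 2*s - 3) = (s - 3)*(s + 2)*(s + 1)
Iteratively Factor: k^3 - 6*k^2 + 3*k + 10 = (k - 5)*(k^2 - k - 2) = (k - 5)*(k + 1)*(k - 2)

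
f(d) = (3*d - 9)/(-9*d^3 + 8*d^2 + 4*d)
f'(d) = (3*d - 9)*(27*d^2 - 16*d - 4)/(-9*d^3 + 8*d^2 + 4*d)^2 + 3/(-9*d^3 + 8*d^2 + 4*d) = 3*(18*d^3 - 89*d^2 + 48*d + 12)/(d^2*(81*d^4 - 144*d^3 - 8*d^2 + 64*d + 16))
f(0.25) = -6.07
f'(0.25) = 30.39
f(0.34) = -4.13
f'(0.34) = 15.08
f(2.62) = 0.01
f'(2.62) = -0.05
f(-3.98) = -0.03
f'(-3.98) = -0.02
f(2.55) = 0.02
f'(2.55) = -0.06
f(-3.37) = -0.05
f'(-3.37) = -0.03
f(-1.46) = -0.34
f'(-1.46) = -0.59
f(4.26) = -0.01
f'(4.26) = -0.00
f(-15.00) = 0.00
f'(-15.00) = 0.00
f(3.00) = 0.00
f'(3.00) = -0.02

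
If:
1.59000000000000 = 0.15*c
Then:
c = 10.60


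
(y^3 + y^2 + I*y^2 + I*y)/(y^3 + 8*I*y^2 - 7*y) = (y + 1)/(y + 7*I)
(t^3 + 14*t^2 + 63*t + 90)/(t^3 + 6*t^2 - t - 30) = (t + 6)/(t - 2)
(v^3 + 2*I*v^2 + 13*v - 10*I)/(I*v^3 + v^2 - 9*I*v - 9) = (-I*v^2 + 3*v - 10*I)/(v^2 - 9)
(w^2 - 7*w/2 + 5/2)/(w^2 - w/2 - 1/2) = (2*w - 5)/(2*w + 1)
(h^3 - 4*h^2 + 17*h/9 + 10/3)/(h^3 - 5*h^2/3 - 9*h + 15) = (h + 2/3)/(h + 3)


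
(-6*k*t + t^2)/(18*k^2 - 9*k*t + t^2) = t/(-3*k + t)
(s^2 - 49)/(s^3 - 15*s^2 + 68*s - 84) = (s + 7)/(s^2 - 8*s + 12)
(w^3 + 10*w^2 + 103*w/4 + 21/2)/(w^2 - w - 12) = (w^3 + 10*w^2 + 103*w/4 + 21/2)/(w^2 - w - 12)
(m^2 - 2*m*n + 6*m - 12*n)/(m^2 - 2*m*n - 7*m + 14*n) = (m + 6)/(m - 7)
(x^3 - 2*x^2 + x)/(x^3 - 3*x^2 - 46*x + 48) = x*(x - 1)/(x^2 - 2*x - 48)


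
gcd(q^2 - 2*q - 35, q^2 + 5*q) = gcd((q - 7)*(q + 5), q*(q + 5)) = q + 5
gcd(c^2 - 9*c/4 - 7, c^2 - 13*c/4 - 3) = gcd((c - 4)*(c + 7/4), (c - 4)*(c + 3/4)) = c - 4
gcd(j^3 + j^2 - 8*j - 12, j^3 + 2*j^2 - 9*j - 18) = j^2 - j - 6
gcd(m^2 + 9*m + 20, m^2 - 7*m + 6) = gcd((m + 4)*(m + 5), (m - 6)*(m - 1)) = 1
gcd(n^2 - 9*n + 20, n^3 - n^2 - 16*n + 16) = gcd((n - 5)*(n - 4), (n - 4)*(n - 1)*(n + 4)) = n - 4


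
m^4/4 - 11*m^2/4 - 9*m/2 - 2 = (m/4 + 1/4)*(m - 4)*(m + 1)*(m + 2)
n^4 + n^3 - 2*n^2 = n^2*(n - 1)*(n + 2)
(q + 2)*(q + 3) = q^2 + 5*q + 6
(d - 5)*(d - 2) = d^2 - 7*d + 10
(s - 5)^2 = s^2 - 10*s + 25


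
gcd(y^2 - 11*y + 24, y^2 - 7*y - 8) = y - 8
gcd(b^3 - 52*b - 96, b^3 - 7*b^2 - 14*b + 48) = b - 8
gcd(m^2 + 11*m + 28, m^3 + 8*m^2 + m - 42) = m + 7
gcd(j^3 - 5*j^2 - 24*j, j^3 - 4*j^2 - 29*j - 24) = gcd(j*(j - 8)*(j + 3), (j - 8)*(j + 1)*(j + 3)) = j^2 - 5*j - 24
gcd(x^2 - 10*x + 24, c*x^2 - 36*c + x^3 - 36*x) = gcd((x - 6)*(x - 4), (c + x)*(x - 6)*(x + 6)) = x - 6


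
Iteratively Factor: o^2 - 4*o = (o - 4)*(o)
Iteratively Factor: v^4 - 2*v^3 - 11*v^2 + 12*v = (v + 3)*(v^3 - 5*v^2 + 4*v) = v*(v + 3)*(v^2 - 5*v + 4) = v*(v - 4)*(v + 3)*(v - 1)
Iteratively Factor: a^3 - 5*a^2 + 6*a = (a - 2)*(a^2 - 3*a) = a*(a - 2)*(a - 3)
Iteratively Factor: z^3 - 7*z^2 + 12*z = (z - 3)*(z^2 - 4*z) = z*(z - 3)*(z - 4)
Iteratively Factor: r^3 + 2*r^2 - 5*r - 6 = (r - 2)*(r^2 + 4*r + 3) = (r - 2)*(r + 3)*(r + 1)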